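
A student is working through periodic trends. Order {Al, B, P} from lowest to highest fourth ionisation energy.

After 3 electrons have been removed, what remains? Al³⁺ is the bare [Ne] core; B³⁺ is the bare [He] core; P³⁺ still has 2 valence electrons.
Pulling an electron out of a noble-gas core costs far more than removing a remaining valence electron, so Al and B sit at the high end of IE_4.
The numbers (kJ/mol): Al 11577, B 25026, P 4964.
Putting it together, IE_4: P < Al < B.

P < Al < B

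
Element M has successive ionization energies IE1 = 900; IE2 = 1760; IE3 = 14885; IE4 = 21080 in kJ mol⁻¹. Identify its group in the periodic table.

Group 2

Look for the largest jump between consecutive ionization energies: IE3/IE2 ≈ 8.5, far larger than any earlier ratio.
That jump marks the point where a core electron is being removed. So the atom has 2 valence electrons.
A main-group element with 2 valence electrons is in group 2.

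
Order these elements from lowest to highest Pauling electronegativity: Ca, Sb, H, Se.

H is in period 1, group 1; Ca is in period 4, group 2; Se is in period 4, group 16; Sb is in period 5, group 15.
EN rises left→right (higher Z_eff, smaller atoms) and falls top→bottom (larger, more shielded atoms).
Neither a single period nor a single group — weigh both effects.
Sb > Ca: the two effects oppose for this pair; the across-period effect wins (2.05 vs 1.00).
H > Sb: the two effects oppose for this pair; the down-group effect wins (2.20 vs 2.05).
Se > H: period and group pull opposite ways; the across-period shift dominates (2.55 vs 2.20).
For reference (Pauling): H 2.20, Ca 1.00, Se 2.55, Sb 2.05.
So from lowest to highest: Ca < Sb < H < Se.

Ca < Sb < H < Se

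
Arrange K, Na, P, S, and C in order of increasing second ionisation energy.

P < S < C < K < Na

After 1 electron has been removed, what remains? K⁺ is the bare [Ar] core; Na⁺ is the bare [Ne] core; P⁺ still has 4 valence electrons; S⁺ still has 5 valence electrons; C⁺ still has 3 valence electrons.
Breaking into a closed-shell core is much more expensive than removing a leftover valence electron — K and Na have the largest IE_2 here.
Valence configurations: P⁺ [Ne]3s²3p², S⁺ [Ne]3s²3p³, C⁺ [He]2s²2p¹.
Approximate IE_2 values (kJ/mol): K 3052, Na 4562, P 1907, S 2252, C 2353.
Putting it together, IE_2: P < S < C < K < Na.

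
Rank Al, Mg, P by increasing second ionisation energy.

IE_2 is the cost of taking one more electron from the +1 cation: Al⁺ still has 2 valence electrons; Mg⁺ still has 1 valence electron; P⁺ still has 4 valence electrons.
All are still removing valence electrons, so compare the +1 ions as you would atoms: IE_2 generally rises across a period (higher Z_eff) and falls down a group (larger shell), subject to the usual subshell exceptions.
Valence configurations: Al⁺ [Ne]3s², Mg⁺ [Ne]3s¹, P⁺ [Ne]3s²3p².
Tabulated IE_2 (kJ/mol): Al 1817, Mg 1451, P 1907.
So the second ionization energies run Mg < Al < P.

Mg < Al < P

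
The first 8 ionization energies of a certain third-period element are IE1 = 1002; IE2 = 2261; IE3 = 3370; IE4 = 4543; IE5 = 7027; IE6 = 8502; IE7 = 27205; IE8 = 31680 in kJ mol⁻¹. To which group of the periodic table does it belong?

Group 16

Look for the largest jump between consecutive ionization energies: IE7/IE6 ≈ 3.2, far larger than any earlier ratio.
That jump marks the point where a core electron is being removed. So the atom has 6 valence electrons.
A main-group element with 6 valence electrons is in group 16.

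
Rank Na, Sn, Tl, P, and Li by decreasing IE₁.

P > Sn > Tl > Li > Na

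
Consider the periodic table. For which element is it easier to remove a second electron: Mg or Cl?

Mg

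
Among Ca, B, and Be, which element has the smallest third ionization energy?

B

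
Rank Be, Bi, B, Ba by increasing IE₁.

Ba, Bi, B, Be

Removing the outermost electron gets harder across a period and easier down a group.
These span different periods and groups, so the two trends combine.
Bi > Ba: both are in period 6; the period trend gives Bi the larger value.
B > Bi: period and group pull opposite ways; the down-group shift dominates (801 vs 703 kJ/mol).
Be > B: this pair runs against the simple trend — see the exception note.
Note the exception: Be has a higher first ionization energy than B, contrary to the simple trend — removing B's lone 2p electron is easier than breaking Be's filled 2s².
For reference (kJ/mol): Be 900, B 801, Ba 503, Bi 703.
So from lowest to highest: Ba < Bi < B < Be.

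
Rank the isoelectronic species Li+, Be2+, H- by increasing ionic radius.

All of these have 2 electrons, so size is governed by nuclear charge alone: the more protons, the stronger the pull on the same electron cloud, and the smaller the ion.
Nuclear charges: Be2+ (Z=4), Li+ (Z=3), H- (Z=1).
Smallest to largest: Be2+ < Li+ < H-.

Be2+, Li+, H-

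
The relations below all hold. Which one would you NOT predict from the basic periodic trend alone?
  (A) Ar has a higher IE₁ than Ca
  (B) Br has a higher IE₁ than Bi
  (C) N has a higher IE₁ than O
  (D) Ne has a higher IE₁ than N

The general trend: IE₁ increases across a period and decreases down a group.
(A) Ar (period 3, group 18) vs Ca (period 4, group 2): the stated order agrees with the simple trend.
(B) Br (period 4, group 17) vs Bi (period 6, group 15): the stated order agrees with the simple trend.
(C) N (period 2, group 15) vs O (period 2, group 16): the stated order contradicts the simple trend.
(D) Ne (period 2, group 18) vs N (period 2, group 15): the stated order agrees with the simple trend.
The exception is (C): pairing an electron in O's 2p⁴ costs repulsion energy, so O ionizes more easily than half-filled N (2p³).

(C)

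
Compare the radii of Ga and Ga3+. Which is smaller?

Ga3+

Forming Ga3+ removes 3 electrons from Ga. Fewer electrons for the same nuclear charge means less shielding and a higher Z_eff on the remaining electrons, and for main-group metals the entire outer shell is lost.
A cation is smaller than its parent atom: Ga3+ < Ga.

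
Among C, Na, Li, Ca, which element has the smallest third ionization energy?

IE_3 is the cost of taking one more electron from the +2 cation: C²⁺ still has 2 valence electrons; Na²⁺ is already 1 electron into the core; Li²⁺ is already 1 electron into the core; Ca²⁺ is the bare [Ar] core.
Breaking into a closed-shell core is much more expensive than removing a leftover valence electron — Ca, Na and Li have the largest IE_3 here.
Approximate IE_3 values (kJ/mol): C 4620, Na 6910, Li 11815, Ca 4912.
Overall IE_3 order: C < Ca < Na < Li.

C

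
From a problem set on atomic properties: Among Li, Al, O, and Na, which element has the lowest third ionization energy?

After 2 electrons have been removed, what remains? Li²⁺ is already 1 electron into the core; Al²⁺ still has 1 valence electron; O²⁺ still has 4 valence electrons; Na²⁺ is already 1 electron into the core.
Core electrons are held far more tightly than valence electrons, so Na and Li top the IE_3 order.
Valence configurations: Al²⁺ [Ne]3s¹, O²⁺ [He]2s²2p².
Approximate IE_3 values (kJ/mol): Li 11815, Al 2745, O 5300, Na 6910.
So the third ionization energies run Al < O < Na < Li.

Al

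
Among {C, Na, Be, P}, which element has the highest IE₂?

Na

IE_2 is the cost of taking one more electron from the +1 cation: C⁺ still has 3 valence electrons; Na⁺ is the bare [Ne] core; Be⁺ still has 1 valence electron; P⁺ still has 4 valence electrons.
Pulling an electron out of a noble-gas core costs far more than removing a remaining valence electron, so Na sits at the high end of IE_2.
Valence configurations: C⁺ [He]2s²2p¹, Be⁺ [He]2s¹, P⁺ [Ne]3s²3p².
Approximate IE_2 values (kJ/mol): C 2353, Na 4562, Be 1757, P 1907.
Putting it together, IE_2: Be < P < C < Na.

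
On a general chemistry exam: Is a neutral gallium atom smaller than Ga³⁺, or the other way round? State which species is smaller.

Ga³⁺

Forming Ga³⁺ removes 3 electrons from Ga. Fewer electrons for the same nuclear charge means less shielding and a higher Z_eff on the remaining electrons, and for main-group metals the entire outer shell is lost.
A cation is smaller than its parent atom: Ga³⁺ < Ga.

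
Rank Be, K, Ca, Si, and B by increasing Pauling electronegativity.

Be is in period 2, group 2; B is in period 2, group 13; Si is in period 3, group 14; K is in period 4, group 1; Ca is in period 4, group 2.
Electronegativity increases across a period and decreases down a group, tracking effective nuclear charge and atomic size.
Neither a single period nor a single group — weigh both effects.
Ca > K: both are in period 4; the period trend gives Ca the larger value.
Be > Ca: they share group 2; the group trend gives Be the larger value.
Si > Be: period and group pull opposite ways; the across-period shift dominates (1.90 vs 1.57).
B > Si: the two effects oppose for this pair; the down-group effect wins (2.04 vs 1.90).
Approximate values (Pauling): Be 1.57, B 2.04, Si 1.90, K 0.82, Ca 1.00.
So from lowest to highest: K < Ca < Be < Si < B.

K < Ca < Be < Si < B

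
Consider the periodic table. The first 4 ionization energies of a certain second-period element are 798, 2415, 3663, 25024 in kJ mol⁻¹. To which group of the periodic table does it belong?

Look for the largest jump between consecutive ionization energies: IE4/IE3 ≈ 6.8, far larger than any earlier ratio.
That jump marks the point where a core electron is being removed. So the atom has 3 valence electrons.
A main-group element with 3 valence electrons is in group 13.

Group 13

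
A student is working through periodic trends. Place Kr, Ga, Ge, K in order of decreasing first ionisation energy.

Kr > Ge > Ga > K

K is in period 4, group 1; Ga is in period 4, group 13; Ge is in period 4, group 14; Kr is in period 4, group 18.
First ionization energy rises across a period (greater Z_eff holds electrons more tightly) and falls down a group (valence electrons are farther from the nucleus).
All lie in period 4, so first ionization energy increases left to right.
So from highest to lowest: Kr > Ge > Ga > K.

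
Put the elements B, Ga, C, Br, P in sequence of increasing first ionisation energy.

Ga < B < P < C < Br

B is in period 2, group 13; C is in period 2, group 14; P is in period 3, group 15; Ga is in period 4, group 13; Br is in period 4, group 17.
Removing the outermost electron gets harder across a period and easier down a group.
Here both period and group differ, so the two effects have to be weighed against each other.
B > Ga: B sits above Ga in group 13, so the down-group effect alone puts B higher.
P > B: the two effects oppose for this pair; the across-period effect wins (1012 vs 801 kJ/mol).
C > P: the two effects oppose for this pair; the down-group effect wins (1086 vs 1012 kJ/mol).
Br > C: period and group pull opposite ways; the across-period shift dominates (1140 vs 1086 kJ/mol).
Tabulated first ionization energy (kJ/mol): B 801, C 1086, P 1012, Ga 579, Br 1140.
So from lowest to highest: Ga < B < P < C < Br.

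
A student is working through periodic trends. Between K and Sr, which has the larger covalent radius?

Radius decreases left→right (rising Z_eff, same n) and increases top→bottom (higher n).
These sit on a diagonal, where the across-period and down-group effects partly cancel.
K > Sr: the two effects oppose for this pair; the across-period effect wins (196 vs 185 pm).
Tabulated atomic radius (pm): K 196, Sr 185.
So K has the larger covalent radius (K > Sr).

K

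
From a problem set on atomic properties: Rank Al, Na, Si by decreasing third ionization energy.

IE_3 is the cost of taking one more electron from the +2 cation: Al²⁺ still has 1 valence electron; Na²⁺ is already 1 electron into the core; Si²⁺ still has 2 valence electrons.
Breaking into a closed-shell core is much more expensive than removing a leftover valence electron — Na has the largest IE_3 here.
Valence configurations: Al²⁺ [Ne]3s¹, Si²⁺ [Ne]3s².
The numbers (kJ/mol): Al 2745, Na 6910, Si 3232.
Overall IE_3 order: Al < Si < Na.

Na, Si, Al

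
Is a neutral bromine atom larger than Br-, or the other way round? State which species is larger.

Br-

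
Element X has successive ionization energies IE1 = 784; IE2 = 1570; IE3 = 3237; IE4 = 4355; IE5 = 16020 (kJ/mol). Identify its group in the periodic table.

Group 14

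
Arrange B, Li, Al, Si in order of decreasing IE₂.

Li > B > Al > Si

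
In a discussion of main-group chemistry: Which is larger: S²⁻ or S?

S²⁻

Forming S²⁻ adds 2 electrons to S. More electron–electron repulsion in the same shell, with unchanged nuclear charge, lets the cloud expand.
An anion is larger than its parent atom: S²⁻ > S.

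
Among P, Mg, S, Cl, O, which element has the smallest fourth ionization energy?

Consider each +3 ion: P³⁺ still has 2 valence electrons; Mg³⁺ is already 1 electron into the core; S³⁺ still has 3 valence electrons; Cl³⁺ still has 4 valence electrons; O³⁺ still has 3 valence electrons.
Pulling an electron out of a noble-gas core costs far more than removing a remaining valence electron, so Mg sits at the high end of IE_4.
Valence configurations: P³⁺ [Ne]3s², S³⁺ [Ne]3s²3p¹, Cl³⁺ [Ne]3s²3p², O³⁺ [He]2s²2p¹.
S³⁺ loses a lone 3p electron whereas P³⁺ must break into a filled 3s² pair, so IE_4(P) > IE_4(S) even though S has the higher nuclear charge.
The numbers (kJ/mol): P 4964, Mg 10543, S 4556, Cl 5159, O 7469.
Hence IE_4: S < P < Cl < O < Mg.

S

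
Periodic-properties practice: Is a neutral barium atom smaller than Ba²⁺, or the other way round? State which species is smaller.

Ba²⁺

Forming Ba²⁺ removes 2 electrons from Ba. Fewer electrons for the same nuclear charge means less shielding and a higher Z_eff on the remaining electrons, and for main-group metals the entire outer shell is lost.
A cation is smaller than its parent atom: Ba²⁺ < Ba.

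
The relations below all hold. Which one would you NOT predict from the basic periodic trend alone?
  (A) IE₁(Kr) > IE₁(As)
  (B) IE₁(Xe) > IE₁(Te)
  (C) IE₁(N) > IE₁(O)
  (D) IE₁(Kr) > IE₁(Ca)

(C)

The general trend: first ionization energy increases across a period and decreases down a group.
(A) Kr (period 4, group 18) vs As (period 4, group 15): the stated order agrees with the simple trend.
(B) Xe (period 5, group 18) vs Te (period 5, group 16): the stated order agrees with the simple trend.
(C) N (period 2, group 15) vs O (period 2, group 16): the stated order contradicts the simple trend.
(D) Kr (period 4, group 18) vs Ca (period 4, group 2): the stated order agrees with the simple trend.
The exception is (C): pairing an electron in O's 2p⁴ costs repulsion energy, so O ionizes more easily than half-filled N (2p³).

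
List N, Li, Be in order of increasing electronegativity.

Li, Be, N

Li is in period 2, group 1; Be is in period 2, group 2; N is in period 2, group 15.
Electronegativity increases across a period and decreases down a group, tracking effective nuclear charge and atomic size.
All lie in period 2, so electronegativity increases left to right.
So from lowest to highest: Li < Be < N.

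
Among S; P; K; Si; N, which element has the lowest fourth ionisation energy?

Si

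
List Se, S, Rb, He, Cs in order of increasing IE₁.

Cs < Rb < Se < S < He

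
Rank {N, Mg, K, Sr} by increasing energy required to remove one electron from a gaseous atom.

K < Sr < Mg < N

N is in period 2, group 15; Mg is in period 3, group 2; K is in period 4, group 1; Sr is in period 5, group 2.
Across a period the outer electron is held more tightly (higher IE₁); down a group it sits in a higher shell, more shielded, and comes off more easily.
Here both period and group differ, so the two effects have to be weighed against each other.
Sr > K: period and group pull opposite ways; the across-period shift dominates (550 vs 419 kJ/mol).
Mg > Sr: they share group 2; the group trend gives Mg the larger value.
N > Mg: relative to Mg, both the across-period and down-group shifts push N's first ionization energy up.
For reference (kJ/mol): N 1402, Mg 738, K 419, Sr 550.
So from lowest to highest: K < Sr < Mg < N.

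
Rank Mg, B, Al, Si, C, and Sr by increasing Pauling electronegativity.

Sr < Mg < Al < Si < B < C

B is in period 2, group 13; C is in period 2, group 14; Mg is in period 3, group 2; Al is in period 3, group 13; Si is in period 3, group 14; Sr is in period 5, group 2.
Smaller atoms with higher effective nuclear charge are more electronegative.
These span different periods and groups, so the two trends combine.
Mg > Sr: Mg sits above Sr in group 2, so the down-group effect alone puts Mg higher.
Al > Mg: Al lies to the right of Mg in period 3, so the across-period effect alone puts Al higher.
Si > Al: Si lies to the right of Al in period 3, so the across-period effect alone puts Si higher.
B > Si: the two effects oppose for this pair; the down-group effect wins (2.04 vs 1.90).
C > B: both are in period 2; the period trend gives C the larger value.
For reference (Pauling): B 2.04, C 2.55, Mg 1.31, Al 1.61, Si 1.90, Sr 0.95.
So from lowest to highest: Sr < Mg < Al < Si < B < C.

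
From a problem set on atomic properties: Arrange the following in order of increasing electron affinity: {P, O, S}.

O is in period 2, group 16; P is in period 3, group 15; S is in period 3, group 16.
Atoms with high Z_eff and room in the valence shell (especially the halogens) have the most exothermic electron affinities.
These span different periods and groups, so the two trends combine.
O > P: both effects reinforce here, so O is clearly the higher of the two.
S > O: this pair runs against the simple trend — see the exception note.
Note the exception: S has a higher electron affinity than O, contrary to the simple trend — the compact 2p subshell of O repels the added electron more than S's larger 3p does.
For reference (kJ/mol): O 141, P 72, S 200.
So from lowest to highest: P < O < S.

P < O < S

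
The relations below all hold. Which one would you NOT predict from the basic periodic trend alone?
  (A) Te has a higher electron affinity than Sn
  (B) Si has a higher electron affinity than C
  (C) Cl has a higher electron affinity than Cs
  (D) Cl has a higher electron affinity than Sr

The general trend: electron affinity increases across a period and decreases down a group.
(A) Te (period 5, group 16) vs Sn (period 5, group 14): the stated order agrees with the simple trend.
(B) Si (period 3, group 14) vs C (period 2, group 14): the stated order contradicts the simple trend.
(C) Cl (period 3, group 17) vs Cs (period 6, group 1): the stated order agrees with the simple trend.
(D) Cl (period 3, group 17) vs Sr (period 5, group 2): the stated order agrees with the simple trend.
The exception is (B): Si's larger, more diffuse 3p orbitals accept an added electron slightly more readily than C's compact 2p.

(B)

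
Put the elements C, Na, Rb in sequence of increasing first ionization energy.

Rb, Na, C

C is in period 2, group 14; Na is in period 3, group 1; Rb is in period 5, group 1.
Removing the outermost electron gets harder across a period and easier down a group.
Here both period and group differ, so the two effects have to be weighed against each other.
Na > Rb: Na sits above Rb in group 1, so the down-group effect alone puts Na higher.
C > Na: both effects reinforce here, so C is clearly the higher of the two.
For reference (kJ/mol): C 1086, Na 496, Rb 403.
So from lowest to highest: Rb < Na < C.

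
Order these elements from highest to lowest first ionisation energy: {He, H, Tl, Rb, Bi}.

He > H > Bi > Tl > Rb

H is in period 1, group 1; He is in period 1, group 18; Rb is in period 5, group 1; Tl is in period 6, group 13; Bi is in period 6, group 15.
First ionization energy rises across a period (greater Z_eff holds electrons more tightly) and falls down a group (valence electrons are farther from the nucleus).
These span different periods and groups, so the two trends combine.
Tl > Rb: period and group pull opposite ways; the across-period shift dominates (589 vs 403 kJ/mol).
Bi > Tl: Bi lies to the right of Tl in period 6, so the across-period effect alone puts Bi higher.
H > Bi: period and group pull opposite ways; the down-group shift dominates (1312 vs 703 kJ/mol).
He > H: both are in period 1; the period trend gives He the larger value.
For reference (kJ/mol): H 1312, He 2372, Rb 403, Tl 589, Bi 703.
So from highest to lowest: He > H > Bi > Tl > Rb.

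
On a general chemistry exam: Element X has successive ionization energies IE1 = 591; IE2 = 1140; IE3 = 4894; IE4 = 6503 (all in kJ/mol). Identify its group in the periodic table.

Group 2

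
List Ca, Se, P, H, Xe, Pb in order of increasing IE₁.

Ca < Pb < Se < P < Xe < H

H is in period 1, group 1; P is in period 3, group 15; Ca is in period 4, group 2; Se is in period 4, group 16; Xe is in period 5, group 18; Pb is in period 6, group 14.
Removing the outermost electron gets harder across a period and easier down a group.
Here both period and group differ, so the two effects have to be weighed against each other.
Pb > Ca: period and group pull opposite ways; the across-period shift dominates (716 vs 590 kJ/mol).
Se > Pb: relative to Pb, both the across-period and down-group shifts push Se's first ionization energy up.
P > Se: the two effects oppose for this pair; the down-group effect wins (1012 vs 941 kJ/mol).
Xe > P: period and group pull opposite ways; the across-period shift dominates (1170 vs 1012 kJ/mol).
H > Xe: the two effects oppose for this pair; the down-group effect wins (1312 vs 1170 kJ/mol).
Tabulated first ionization energy (kJ/mol): H 1312, P 1012, Ca 590, Se 941, Xe 1170, Pb 716.
So from lowest to highest: Ca < Pb < Se < P < Xe < H.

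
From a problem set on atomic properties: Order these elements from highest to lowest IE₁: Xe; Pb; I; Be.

Xe, I, Be, Pb

Removing the outermost electron gets harder across a period and easier down a group.
These span different periods and groups, so the two trends combine.
Be > Pb: period and group pull opposite ways; the down-group shift dominates (900 vs 716 kJ/mol).
I > Be: period and group pull opposite ways; the across-period shift dominates (1008 vs 900 kJ/mol).
Xe > I: Xe lies to the right of I in period 5, so the across-period effect alone puts Xe higher.
Approximate values (kJ/mol): Be 900, I 1008, Xe 1170, Pb 716.
So from highest to lowest: Xe > I > Be > Pb.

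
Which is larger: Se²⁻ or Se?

Se²⁻

Forming Se²⁻ adds 2 electrons to Se. More electron–electron repulsion in the same shell, with unchanged nuclear charge, lets the cloud expand.
An anion is larger than its parent atom: Se²⁻ > Se.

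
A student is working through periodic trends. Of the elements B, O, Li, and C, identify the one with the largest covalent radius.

Li is in period 2, group 1; B is in period 2, group 13; C is in period 2, group 14; O is in period 2, group 16.
Moving right in a period, electrons are added to the same shell under a stronger nuclear pull, so atoms get smaller; moving down, a new shell is opened and atoms get larger.
All lie in period 2, so atomic radius increases right to left.
The largest covalent radius among these belongs to Li.

Li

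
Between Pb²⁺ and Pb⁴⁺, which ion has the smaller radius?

Both ions have Z = 82 protons, but Pb⁴⁺ has lost more electrons, so its remaining electrons feel a larger effective nuclear charge per electron and are pulled in more tightly.
Higher positive charge → smaller ion, so Pb²⁺ > Pb⁴⁺.

Pb⁴⁺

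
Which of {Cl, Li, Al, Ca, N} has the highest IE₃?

Li

IE_3 is the cost of taking one more electron from the +2 cation: Cl²⁺ still has 5 valence electrons; Li²⁺ is already 1 electron into the core; Al²⁺ still has 1 valence electron; Ca²⁺ is the bare [Ar] core; N²⁺ still has 3 valence electrons.
Breaking into a closed-shell core is much more expensive than removing a leftover valence electron — Ca and Li have the largest IE_3 here.
Valence configurations: Cl²⁺ [Ne]3s²3p³, Al²⁺ [Ne]3s¹, N²⁺ [He]2s²2p¹.
Tabulated IE_3 (kJ/mol): Cl 3822, Li 11815, Al 2745, Ca 4912, N 4578.
So the third ionization energies run Al < Cl < N < Ca < Li.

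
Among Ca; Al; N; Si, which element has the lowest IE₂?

Ca

IE_2 is the cost of taking one more electron from the +1 cation: Ca⁺ still has 1 valence electron; Al⁺ still has 2 valence electrons; N⁺ still has 4 valence electrons; Si⁺ still has 3 valence electrons.
All are still removing valence electrons, so compare the +1 ions as you would atoms: IE_2 generally rises across a period (higher Z_eff) and falls down a group (larger shell), subject to the usual subshell exceptions.
Valence configurations: Ca⁺ [Ar]4s¹, Al⁺ [Ne]3s², N⁺ [He]2s²2p², Si⁺ [Ne]3s²3p¹.
Si⁺ loses a lone 3p electron whereas Al⁺ must break into a filled 3s² pair, so IE_2(Al) > IE_2(Si) even though Si has the higher nuclear charge.
The numbers (kJ/mol): Ca 1145, Al 1817, N 2856, Si 1577.
Putting it together, IE_2: Ca < Si < Al < N.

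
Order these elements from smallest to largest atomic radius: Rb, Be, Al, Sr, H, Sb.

H < Be < Al < Sb < Sr < Rb

Moving right in a period, electrons are added to the same shell under a stronger nuclear pull, so atoms get smaller; moving down, a new shell is opened and atoms get larger.
These span different periods and groups, so the two trends combine.
Be > H: the two effects oppose for this pair; the down-group effect wins (102 vs 32 pm).
Al > Be: period and group pull opposite ways; the down-group shift dominates (126 vs 102 pm).
Sb > Al: period and group pull opposite ways; the down-group shift dominates (140 vs 126 pm).
Sr > Sb: Sr lies to the left of Sb in period 5, so the across-period effect alone puts Sr larger.
Rb > Sr: Rb lies to the left of Sr in period 5, so the across-period effect alone puts Rb larger.
Tabulated atomic radius (pm): H 32, Be 102, Al 126, Rb 210, Sr 185, Sb 140.
So from smallest to largest: H < Be < Al < Sb < Sr < Rb.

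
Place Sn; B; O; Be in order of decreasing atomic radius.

Across a period the added protons contract the valence shell; down a group each new principal shell makes the atom larger.
Here both period and group differ, so the two effects have to be weighed against each other.
B > O: both are in period 2; the period trend gives B the larger value.
Be > B: both are in period 2; the period trend gives Be the larger value.
Sn > Be: the two effects oppose for this pair; the down-group effect wins (140 vs 102 pm).
For reference (pm): Be 102, B 85, O 63, Sn 140.
So from largest to smallest: Sn > Be > B > O.

Sn > Be > B > O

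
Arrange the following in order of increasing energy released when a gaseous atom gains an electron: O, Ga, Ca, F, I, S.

O is in period 2, group 16; F is in period 2, group 17; S is in period 3, group 16; Ca is in period 4, group 2; Ga is in period 4, group 13; I is in period 5, group 17.
EA tends to increase across a period and decrease down a group, though the pattern is less regular than for IE or radius.
These span different periods and groups, so the two trends combine.
Ga > Ca: both are in period 4; the period trend gives Ga the larger value.
O > Ga: relative to Ga, both the across-period and down-group shifts push O's electron affinity up.
S > O: this pair runs against the simple trend — see the exception note.
I > S: period and group pull opposite ways; the across-period shift dominates (295 vs 200 kJ/mol).
F > I: F sits above I in group 17, so the down-group effect alone puts F higher.
Note the exception: S has a higher electron affinity than O, contrary to the simple trend — the compact 2p subshell of O repels the added electron more than S's larger 3p does.
For reference (kJ/mol): O 141, F 328, S 200, Ca 2, Ga 29, I 295.
So from lowest to highest: Ca < Ga < O < S < I < F.

Ca, Ga, O, S, I, F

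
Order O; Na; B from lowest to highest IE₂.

B, O, Na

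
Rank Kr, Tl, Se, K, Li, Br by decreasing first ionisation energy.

Li is in period 2, group 1; K is in period 4, group 1; Se is in period 4, group 16; Br is in period 4, group 17; Kr is in period 4, group 18; Tl is in period 6, group 13.
Removing the outermost electron gets harder across a period and easier down a group.
Neither a single period nor a single group — weigh both effects.
Li > K: Li sits above K in group 1, so the down-group effect alone puts Li higher.
Tl > Li: period and group pull opposite ways; the across-period shift dominates (589 vs 520 kJ/mol).
Se > Tl: both effects reinforce here, so Se is clearly the higher of the two.
Br > Se: Br lies to the right of Se in period 4, so the across-period effect alone puts Br higher.
Kr > Br: Kr lies to the right of Br in period 4, so the across-period effect alone puts Kr higher.
Tabulated first ionization energy (kJ/mol): Li 520, K 419, Se 941, Br 1140, Kr 1351, Tl 589.
So from highest to lowest: Kr > Br > Se > Tl > Li > K.

Kr > Br > Se > Tl > Li > K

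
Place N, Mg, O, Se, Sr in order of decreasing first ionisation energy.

N is in period 2, group 15; O is in period 2, group 16; Mg is in period 3, group 2; Se is in period 4, group 16; Sr is in period 5, group 2.
IE₁ increases left→right with effective nuclear charge and decreases top→bottom as the valence shell moves farther out.
Here both period and group differ, so the two effects have to be weighed against each other.
Mg > Sr: Mg sits above Sr in group 2, so the down-group effect alone puts Mg higher.
Se > Mg: period and group pull opposite ways; the across-period shift dominates (941 vs 738 kJ/mol).
O > Se: O sits above Se in group 16, so the down-group effect alone puts O higher.
N > O: this pair runs against the simple trend — see the exception note.
Note the exception: N has a higher first ionization energy than O, contrary to the simple trend — pairing an electron in O's 2p⁴ costs repulsion energy, so O ionizes more easily than half-filled N (2p³).
Tabulated first ionization energy (kJ/mol): N 1402, O 1314, Mg 738, Se 941, Sr 550.
So from highest to lowest: N > O > Se > Mg > Sr.

N > O > Se > Mg > Sr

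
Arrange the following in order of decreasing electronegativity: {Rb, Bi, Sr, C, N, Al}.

C is in period 2, group 14; N is in period 2, group 15; Al is in period 3, group 13; Rb is in period 5, group 1; Sr is in period 5, group 2; Bi is in period 6, group 15.
Smaller atoms with higher effective nuclear charge are more electronegative.
Here both period and group differ, so the two effects have to be weighed against each other.
Sr > Rb: both are in period 5; the period trend gives Sr the larger value.
Al > Sr: relative to Sr, both the across-period and down-group shifts push Al's electronegativity up.
Bi > Al: the two effects oppose for this pair; the across-period effect wins (2.02 vs 1.61).
C > Bi: period and group pull opposite ways; the down-group shift dominates (2.55 vs 2.02).
N > C: N lies to the right of C in period 2, so the across-period effect alone puts N higher.
Approximate values (Pauling): C 2.55, N 3.04, Al 1.61, Rb 0.82, Sr 0.95, Bi 2.02.
So from highest to lowest: N > C > Bi > Al > Sr > Rb.

N > C > Bi > Al > Sr > Rb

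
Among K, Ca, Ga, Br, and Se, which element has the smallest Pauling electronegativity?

K

K is in period 4, group 1; Ca is in period 4, group 2; Ga is in period 4, group 13; Se is in period 4, group 16; Br is in period 4, group 17.
EN rises left→right (higher Z_eff, smaller atoms) and falls top→bottom (larger, more shielded atoms).
All lie in period 4, so electronegativity increases left to right.
The smallest Pauling electronegativity among these belongs to K.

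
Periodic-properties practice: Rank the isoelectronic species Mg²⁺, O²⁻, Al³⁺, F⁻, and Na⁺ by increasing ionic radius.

Al³⁺ < Mg²⁺ < Na⁺ < F⁻ < O²⁻

All of these have 10 electrons, so size is governed by nuclear charge alone: the more protons, the stronger the pull on the same electron cloud, and the smaller the ion.
Nuclear charges: Al³⁺ (Z=13), Mg²⁺ (Z=12), Na⁺ (Z=11), F⁻ (Z=9), O²⁻ (Z=8).
Smallest to largest: Al³⁺ < Mg²⁺ < Na⁺ < F⁻ < O²⁻.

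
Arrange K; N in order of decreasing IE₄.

N > K

After 3 electrons have been removed, what remains? K³⁺ is already 2 electrons into the core; N³⁺ still has 2 valence electrons.
Usually core removal costs more than valence removal, but here the competition is close: a tightly held n=2 valence electron can cost more to remove than an n=3 core electron, so the actual values have to decide it.
Approximate IE_4 values (kJ/mol): K 5877, N 7475.
So the fourth ionization energies run K < N.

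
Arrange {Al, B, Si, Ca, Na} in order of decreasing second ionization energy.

The second ionization energy removes an electron from the +1 ion. For each element: Al⁺ still has 2 valence electrons; B⁺ still has 2 valence electrons; Si⁺ still has 3 valence electrons; Ca⁺ still has 1 valence electron; Na⁺ is the bare [Ne] core.
Breaking into a closed-shell core is much more expensive than removing a leftover valence electron — Na has the largest IE_2 here.
Valence configurations: Al⁺ [Ne]3s², B⁺ [He]2s², Si⁺ [Ne]3s²3p¹, Ca⁺ [Ar]4s¹.
Si⁺ loses a lone 3p electron whereas Al⁺ must break into a filled 3s² pair, so IE_2(Al) > IE_2(Si) even though Si has the higher nuclear charge.
The numbers (kJ/mol): Al 1817, B 2427, Si 1577, Ca 1145, Na 4562.
Hence IE_2: Ca < Si < Al < B < Na.

Na > B > Al > Si > Ca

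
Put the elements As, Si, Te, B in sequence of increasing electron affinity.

B, As, Si, Te

EA tends to increase across a period and decrease down a group, though the pattern is less regular than for IE or radius.
A diagonal step moves right (one effect) and down (the opposite effect) at once.
As > B: period and group pull opposite ways; the across-period shift dominates (78 vs 27 kJ/mol).
Si > As: the two effects oppose for this pair; the down-group effect wins (134 vs 78 kJ/mol).
Te > Si: period and group pull opposite ways; the across-period shift dominates (190 vs 134 kJ/mol).
Approximate values (kJ/mol): B 27, Si 134, As 78, Te 190.
So from lowest to highest: B < As < Si < Te.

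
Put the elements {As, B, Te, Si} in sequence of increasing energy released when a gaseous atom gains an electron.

B, As, Si, Te

B is in period 2, group 13; Si is in period 3, group 14; As is in period 4, group 15; Te is in period 5, group 16.
EA tends to increase across a period and decrease down a group, though the pattern is less regular than for IE or radius.
These sit on a diagonal, where the across-period and down-group effects partly cancel.
As > B: the two effects oppose for this pair; the across-period effect wins (78 vs 27 kJ/mol).
Si > As: period and group pull opposite ways; the down-group shift dominates (134 vs 78 kJ/mol).
Te > Si: period and group pull opposite ways; the across-period shift dominates (190 vs 134 kJ/mol).
Tabulated electron affinity (kJ/mol): B 27, Si 134, As 78, Te 190.
So from lowest to highest: B < As < Si < Te.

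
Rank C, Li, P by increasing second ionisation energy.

Consider each +1 ion: C⁺ still has 3 valence electrons; Li⁺ is the bare [He] core; P⁺ still has 4 valence electrons.
Pulling an electron out of a noble-gas core costs far more than removing a remaining valence electron, so Li sits at the high end of IE_2.
Valence configurations: C⁺ [He]2s²2p¹, P⁺ [Ne]3s²3p².
The numbers (kJ/mol): C 2353, Li 7298, P 1907.
Putting it together, IE_2: P < C < Li.

P, C, Li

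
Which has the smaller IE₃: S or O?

IE_3 is the cost of taking one more electron from the +2 cation: S²⁺ still has 4 valence electrons; O²⁺ still has 4 valence electrons.
All are still removing valence electrons, so compare the +2 ions as you would atoms: IE_3 generally rises across a period (higher Z_eff) and falls down a group (larger shell), subject to the usual subshell exceptions.
Valence configurations: S²⁺ [Ne]3s²3p², O²⁺ [He]2s²2p².
Approximate IE_3 values (kJ/mol): S 3357, O 5300.
Putting it together, IE_3: S < O.

S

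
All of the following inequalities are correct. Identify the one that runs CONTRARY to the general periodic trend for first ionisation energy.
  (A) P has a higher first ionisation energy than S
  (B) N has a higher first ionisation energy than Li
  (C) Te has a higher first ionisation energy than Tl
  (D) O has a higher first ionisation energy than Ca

The general trend: first ionisation energy increases across a period and decreases down a group.
(A) P (period 3, group 15) vs S (period 3, group 16): the stated order contradicts the simple trend.
(B) N (period 2, group 15) vs Li (period 2, group 1): the stated order agrees with the simple trend.
(C) Te (period 5, group 16) vs Tl (period 6, group 13): the stated order agrees with the simple trend.
(D) O (period 2, group 16) vs Ca (period 4, group 2): the stated order agrees with the simple trend.
The exception is (A): S (3p⁴) ionizes more easily than half-filled P (3p³) because the paired 3p electron in S is pushed out by e⁻–e⁻ repulsion.

(A)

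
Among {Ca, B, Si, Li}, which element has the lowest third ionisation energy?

Consider each +2 ion: Ca²⁺ is the bare [Ar] core; B²⁺ still has 1 valence electron; Si²⁺ still has 2 valence electrons; Li²⁺ is already 1 electron into the core.
Breaking into a closed-shell core is much more expensive than removing a leftover valence electron — Ca and Li have the largest IE_3 here.
Valence configurations: B²⁺ [He]2s¹, Si²⁺ [Ne]3s².
The numbers (kJ/mol): Ca 4912, B 3660, Si 3232, Li 11815.
Overall IE_3 order: Si < B < Ca < Li.

Si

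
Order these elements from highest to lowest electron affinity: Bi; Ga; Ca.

Ca is in period 4, group 2; Ga is in period 4, group 13; Bi is in period 6, group 15.
Electron affinity generally becomes more exothermic across a period toward the halogens and less exothermic down a group.
These span different periods and groups, so the two trends combine.
Ga > Ca: both are in period 4; the period trend gives Ga the larger value.
Bi > Ga: the two effects oppose for this pair; the across-period effect wins (91 vs 29 kJ/mol).
Approximate values (kJ/mol): Ca 2, Ga 29, Bi 91.
So from highest to lowest: Bi > Ga > Ca.

Bi > Ga > Ca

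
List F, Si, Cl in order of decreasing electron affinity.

F is in period 2, group 17; Si is in period 3, group 14; Cl is in period 3, group 17.
EA tends to increase across a period and decrease down a group, though the pattern is less regular than for IE or radius.
Neither a single period nor a single group — weigh both effects.
F > Si: relative to Si, both the across-period and down-group shifts push F's electron affinity up.
Cl > F: this pair runs against the simple trend — see the exception note.
Note the exception: Cl has a higher electron affinity than F, contrary to the simple trend — F's small 2p subshell makes the incoming electron feel strong e⁻–e⁻ repulsion, so Cl actually releases more energy on gaining an electron.
For reference (kJ/mol): F 328, Si 134, Cl 349.
So from highest to lowest: Cl > F > Si.

Cl, F, Si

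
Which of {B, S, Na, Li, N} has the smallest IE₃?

S

Consider each +2 ion: B²⁺ still has 1 valence electron; S²⁺ still has 4 valence electrons; Na²⁺ is already 1 electron into the core; Li²⁺ is already 1 electron into the core; N²⁺ still has 3 valence electrons.
Core electrons are held far more tightly than valence electrons, so Na and Li top the IE_3 order.
Valence configurations: B²⁺ [He]2s¹, S²⁺ [Ne]3s²3p², N²⁺ [He]2s²2p¹.
Approximate IE_3 values (kJ/mol): B 3660, S 3357, Na 6910, Li 11815, N 4578.
So the third ionization energies run S < B < N < Na < Li.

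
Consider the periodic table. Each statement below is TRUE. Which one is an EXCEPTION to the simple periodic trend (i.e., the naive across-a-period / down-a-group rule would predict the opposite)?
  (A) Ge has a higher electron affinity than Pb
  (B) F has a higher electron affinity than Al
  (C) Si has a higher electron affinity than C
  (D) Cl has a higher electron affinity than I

(C)

The general trend: electron affinity increases across a period and decreases down a group.
(A) Ge (period 4, group 14) vs Pb (period 6, group 14): the stated order agrees with the simple trend.
(B) F (period 2, group 17) vs Al (period 3, group 13): the stated order agrees with the simple trend.
(C) Si (period 3, group 14) vs C (period 2, group 14): the stated order contradicts the simple trend.
(D) Cl (period 3, group 17) vs I (period 5, group 17): the stated order agrees with the simple trend.
The exception is (C): Si's larger, more diffuse 3p orbitals accept an added electron slightly more readily than C's compact 2p.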